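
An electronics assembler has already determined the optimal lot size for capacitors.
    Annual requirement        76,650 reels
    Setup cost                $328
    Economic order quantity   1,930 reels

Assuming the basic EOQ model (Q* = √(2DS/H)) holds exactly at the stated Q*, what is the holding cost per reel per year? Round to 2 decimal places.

From Q* = √(2DS/H) ⇒ Q*² = 2DS/H.
H = 2DS / Q² = 2 × 76,650 × 328 / 1,930² = 13.4990

$13.50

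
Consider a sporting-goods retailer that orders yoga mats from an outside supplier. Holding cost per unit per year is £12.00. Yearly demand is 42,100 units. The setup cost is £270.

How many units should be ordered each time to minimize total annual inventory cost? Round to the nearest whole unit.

EOQ = √(2DS/H) = √(2 × 42,100 × 270 / 12)
    = √(1,894,500.00) ≈ 1,376.41

1,376 units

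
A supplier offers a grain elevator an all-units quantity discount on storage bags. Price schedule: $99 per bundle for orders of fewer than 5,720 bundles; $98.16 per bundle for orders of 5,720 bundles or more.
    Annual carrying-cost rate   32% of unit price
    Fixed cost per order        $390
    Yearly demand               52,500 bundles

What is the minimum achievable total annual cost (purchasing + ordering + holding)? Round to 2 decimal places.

$5,233,518.00

H₁ = 32%×$99 = $31.6800;  H₂ = 32%×$98.16 = $31.4112
EOQ₁ = √(2×52,500×390/31.6800) = 1,136.93  (< 5,720, feasible at tier 1)
EOQ₂ = √(2×52,500×390/31.4112) = 1,141.79  (< 5,720 → use Q = 5,720 at tier-2 price)
TC(tier 1 (EOQ₁), Q≈1,136.9) = $5,233,518.00
TC(tier 2, Q≈5,720.0) = $5,246,815.58
Minimum at tier 1 (EOQ₁): $5,233,518.00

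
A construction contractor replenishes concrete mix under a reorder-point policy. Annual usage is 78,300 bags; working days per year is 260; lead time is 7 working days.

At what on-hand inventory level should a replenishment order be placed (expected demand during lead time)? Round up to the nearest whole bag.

Daily demand d = 78,300 / 260 = 301.154 bags/day
Demand during lead time = 301.154 × 7 = 2,108.08
Reorder point = 2,108.08 → round up

2,109 bags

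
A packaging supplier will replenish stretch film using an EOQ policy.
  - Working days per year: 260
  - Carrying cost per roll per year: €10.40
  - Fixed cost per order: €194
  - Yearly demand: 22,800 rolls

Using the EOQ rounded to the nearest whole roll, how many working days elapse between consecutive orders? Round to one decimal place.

2DS/H = 2·22,800·194/10.4 = 850,615.38
EOQ = √850,615.38 ≈ 922.29 → Q = 922 rolls
T = Q/D × 260 days = 922/22,800 × 260 = 10.514 days

10.5 days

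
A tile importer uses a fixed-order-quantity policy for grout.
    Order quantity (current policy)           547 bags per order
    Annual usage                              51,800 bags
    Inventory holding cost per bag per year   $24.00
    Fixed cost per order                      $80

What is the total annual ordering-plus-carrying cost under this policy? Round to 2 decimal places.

$14,139.87

Ordering: D/Q × S = 51,800/547 × $80 = $7,575.87
Holding:  Q/2 × H = 547/2 × $24 = $6,564.00
Total = $7,575.87 + $6,564.00 = $14,139.87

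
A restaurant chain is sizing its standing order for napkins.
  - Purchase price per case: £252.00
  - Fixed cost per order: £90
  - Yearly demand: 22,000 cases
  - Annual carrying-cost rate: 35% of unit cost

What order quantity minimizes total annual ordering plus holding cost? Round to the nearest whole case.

212 cases

Holding cost per case per year: H = 35% × £252 = £88.2000
2DS/H = 2·22,000·90/88.2 = 44,897.96
EOQ = √44,897.96 ≈ 211.89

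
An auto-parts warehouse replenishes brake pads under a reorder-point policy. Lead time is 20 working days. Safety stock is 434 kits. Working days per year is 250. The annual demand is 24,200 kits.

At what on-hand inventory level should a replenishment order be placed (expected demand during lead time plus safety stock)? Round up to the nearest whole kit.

2,370 kits

Daily demand d = 24,200 / 250 = 96.800 kits/day
Demand during lead time = 96.800 × 20 = 1,936.00
Reorder point = 1,936.00 + 434 = 2,370.00 → round up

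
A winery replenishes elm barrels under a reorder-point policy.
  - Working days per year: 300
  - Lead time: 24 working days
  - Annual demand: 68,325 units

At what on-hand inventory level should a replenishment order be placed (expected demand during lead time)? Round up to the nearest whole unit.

5,466 units

Daily demand d = 68,325 / 300 = 227.750 units/day
Demand during lead time = 227.750 × 24 = 5,466.00
Reorder point = 5,466.00 → round up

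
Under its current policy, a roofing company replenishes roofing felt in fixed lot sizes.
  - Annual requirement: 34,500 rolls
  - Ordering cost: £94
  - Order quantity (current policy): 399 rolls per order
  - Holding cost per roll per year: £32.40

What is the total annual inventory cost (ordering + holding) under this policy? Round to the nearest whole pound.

£14,592

Orders/yr = 34,500/399 = 86.466; ordering cost = 86.466 × £94 = £8,127.82
Average inventory = 399/2 = 199.5; holding cost = 199.5 × £32.4 = £6,463.80
Total = £8,127.82 + £6,463.80 = £14,591.62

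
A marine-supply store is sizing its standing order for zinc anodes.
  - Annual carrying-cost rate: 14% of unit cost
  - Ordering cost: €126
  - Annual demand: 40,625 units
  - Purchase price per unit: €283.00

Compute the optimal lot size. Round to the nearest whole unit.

508 units

H = i·C = 0.14 × €283 = €39.6200 per unit-year
2DS/H = 2·40,625·126/39.62 = 258,392.23
EOQ = √258,392.23 ≈ 508.32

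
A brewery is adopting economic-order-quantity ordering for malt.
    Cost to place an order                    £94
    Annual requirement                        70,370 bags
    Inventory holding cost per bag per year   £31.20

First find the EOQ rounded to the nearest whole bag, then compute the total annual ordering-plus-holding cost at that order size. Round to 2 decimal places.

£20,316.55

Optimal lot size Q* = (2 × 70,370 × £94 / £31.2)^½ ≈ 651.17 → Q = 651 bags
Annual ordering cost = (D/Q)·S = (70,370/651) × 94 = £10,160.95
Annual holding cost  = (Q/2)·H = (651/2) × 31.2 = £10,155.60
Total = £10,160.95 + £10,155.60 = £20,316.55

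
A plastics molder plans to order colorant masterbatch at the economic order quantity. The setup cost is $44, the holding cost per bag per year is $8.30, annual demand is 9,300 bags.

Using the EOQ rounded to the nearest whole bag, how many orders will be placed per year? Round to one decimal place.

29.6 orders per year

Q* = √(2·D·S / H) = √(2·9,300·44 / 8.3) = √98,602.4 ≈ 314.01 → Q = 314
Orders per year = D/Q = 9,300 / 314 = 29.618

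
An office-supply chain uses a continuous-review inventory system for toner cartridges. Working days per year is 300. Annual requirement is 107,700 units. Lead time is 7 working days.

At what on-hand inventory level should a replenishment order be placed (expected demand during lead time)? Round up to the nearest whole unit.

2,513 units

Daily demand d = 107,700 / 300 = 359.000 units/day
Demand during lead time = 359.000 × 7 = 2,513.00
Reorder point = 2,513.00 → round up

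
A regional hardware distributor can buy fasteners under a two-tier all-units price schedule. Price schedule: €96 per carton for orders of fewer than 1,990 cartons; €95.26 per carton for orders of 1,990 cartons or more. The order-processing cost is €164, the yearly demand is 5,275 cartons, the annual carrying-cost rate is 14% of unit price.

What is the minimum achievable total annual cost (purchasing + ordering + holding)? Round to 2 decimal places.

H₁ = 14%×€96 = €13.4400;  H₂ = 14%×€95.26 = €13.3364
EOQ₁ = √(2×5,275×164/13.4400) = 358.80  (< 1,990, feasible at tier 1)
EOQ₂ = √(2×5,275×164/13.3364) = 360.19  (< 1,990 → use Q = 1,990 at tier-2 price)
TC(tier 1 (EOQ₁), Q≈358.8) = €511,222.23
TC(tier 2, Q≈1,990.0) = €516,200.94
Minimum at tier 1 (EOQ₁): €511,222.23

€511,222.23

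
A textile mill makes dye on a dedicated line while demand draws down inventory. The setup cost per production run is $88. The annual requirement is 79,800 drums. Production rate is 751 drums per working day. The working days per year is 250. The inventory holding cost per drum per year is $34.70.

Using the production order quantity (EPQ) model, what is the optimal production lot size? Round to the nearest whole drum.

d = 79,800/250 = 319.2000 drums/day;  effective holding cost H(1 − d/p) = 34.7·(1 − 319.2000/751) = 19.95134
Q* = √(2DS / H_eff) = √(2·79,800·88 / 19.95134) ≈ 839.02

839 drums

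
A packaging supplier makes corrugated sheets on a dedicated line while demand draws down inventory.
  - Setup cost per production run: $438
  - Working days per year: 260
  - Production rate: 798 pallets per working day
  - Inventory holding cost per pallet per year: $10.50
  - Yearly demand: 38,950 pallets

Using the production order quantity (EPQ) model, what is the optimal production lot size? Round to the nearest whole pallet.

2,000 pallets

Daily demand d = 38,950/260 = 149.808; p = 798; 1 − d/p = 0.81227
EPQ = √(2DS / (H(1 − d/p)))
    = √(2 × 38,950 × 438 / (10.5 × 0.81227)) ≈ 2,000.14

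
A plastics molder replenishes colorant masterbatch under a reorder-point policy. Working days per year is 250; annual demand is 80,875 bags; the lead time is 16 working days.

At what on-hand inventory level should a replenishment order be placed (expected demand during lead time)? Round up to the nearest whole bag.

Daily demand d = 80,875 / 250 = 323.500 bags/day
Demand during lead time = 323.500 × 16 = 5,176.00
Reorder point = 5,176.00 → round up

5,176 bags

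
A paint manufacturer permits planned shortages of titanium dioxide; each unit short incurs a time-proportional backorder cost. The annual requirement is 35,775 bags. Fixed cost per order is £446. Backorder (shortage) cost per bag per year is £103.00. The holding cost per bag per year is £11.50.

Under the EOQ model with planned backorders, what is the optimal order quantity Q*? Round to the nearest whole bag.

Q* = √(2DS/H) · √((H + b)/b)
   = √(2 × 35,775 × 446 / 11.5) · √((11.5 + 103) / 103)
   = 1,665.802 × 1.0543 ≈ 1,756.34

1,756 bags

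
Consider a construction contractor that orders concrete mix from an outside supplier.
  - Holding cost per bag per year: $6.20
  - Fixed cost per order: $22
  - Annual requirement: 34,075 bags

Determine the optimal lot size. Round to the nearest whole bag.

2DS/H = 2·34,075·22/6.2 = 241,822.58
EOQ = √241,822.58 ≈ 491.75

492 bags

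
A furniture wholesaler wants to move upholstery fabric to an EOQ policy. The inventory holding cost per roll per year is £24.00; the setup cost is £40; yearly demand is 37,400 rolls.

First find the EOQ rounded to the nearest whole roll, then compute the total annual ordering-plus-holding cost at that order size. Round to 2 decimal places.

£8,473.96

EOQ = √(2DS/H) = √(2 × 37,400 × 40 / 24)
    = √(124,666.67) ≈ 353.08 → Q = 353 rolls
Ordering: D/Q × S = 37,400/353 × £40 = £4,237.96
Holding:  Q/2 × H = 353/2 × £24 = £4,236.00
Total = £4,237.96 + £4,236.00 = £8,473.96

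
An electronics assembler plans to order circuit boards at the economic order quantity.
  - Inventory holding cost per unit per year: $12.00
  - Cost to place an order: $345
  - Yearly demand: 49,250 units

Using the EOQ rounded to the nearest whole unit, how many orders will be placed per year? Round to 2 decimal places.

EOQ = √(2DS/H) = √(2 × 49,250 × 345 / 12)
    = √(2,831,875.00) ≈ 1,682.82 → Q = 1,683
Orders per year = D/Q = 49,250 / 1,683 = 29.263

29.26 orders per year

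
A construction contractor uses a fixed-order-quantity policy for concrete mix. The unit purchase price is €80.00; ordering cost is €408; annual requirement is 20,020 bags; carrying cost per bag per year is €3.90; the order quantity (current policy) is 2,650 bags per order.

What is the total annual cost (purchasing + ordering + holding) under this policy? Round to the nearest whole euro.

€1,609,850

Annual ordering cost = (D/Q)·S = (20,020/2,650) × 408 = €3,082.32
Annual holding cost  = (Q/2)·H = (2,650/2) × 3.9 = €5,167.50
Purchase cost = D·C = 20,020 × 80 = €1,601,600.00
Total = €3,082.32 + €5,167.50 + €1,601,600.00 = €1,609,849.82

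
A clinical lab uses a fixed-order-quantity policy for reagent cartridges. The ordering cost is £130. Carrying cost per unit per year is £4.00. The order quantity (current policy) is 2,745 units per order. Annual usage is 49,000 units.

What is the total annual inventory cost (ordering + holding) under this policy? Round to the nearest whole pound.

£7,811

Orders/yr = 49,000/2,745 = 17.851; ordering cost = 17.851 × £130 = £2,320.58
Average inventory = 2,745/2 = 1372.5; holding cost = 1372.5 × £4 = £5,490.00
Total = £2,320.58 + £5,490.00 = £7,810.58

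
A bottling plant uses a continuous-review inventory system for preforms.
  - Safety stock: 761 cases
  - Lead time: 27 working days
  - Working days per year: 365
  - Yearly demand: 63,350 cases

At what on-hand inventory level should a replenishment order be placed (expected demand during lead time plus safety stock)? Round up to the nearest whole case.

5,448 cases

Daily demand d = 63,350 / 365 = 173.562 cases/day
Demand during lead time = 173.562 × 27 = 4,686.16
Reorder point = 4,686.16 + 761 = 5,447.16 → round up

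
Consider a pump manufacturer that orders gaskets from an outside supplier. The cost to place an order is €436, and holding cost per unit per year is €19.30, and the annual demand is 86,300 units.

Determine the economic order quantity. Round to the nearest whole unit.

1,975 units

Q* = √(2·D·S / H) = √(2·86,300·436 / 19.3) = √3,899,150.3 ≈ 1,974.63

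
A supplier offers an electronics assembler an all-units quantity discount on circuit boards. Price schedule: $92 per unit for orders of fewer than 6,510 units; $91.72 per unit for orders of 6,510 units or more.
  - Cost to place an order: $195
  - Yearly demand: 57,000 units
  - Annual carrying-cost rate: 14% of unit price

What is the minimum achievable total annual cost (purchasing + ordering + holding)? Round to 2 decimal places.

$5,260,921.06

H₁ = 14%×$92 = $12.8800;  H₂ = 14%×$91.72 = $12.8408
EOQ₁ = √(2×57,000×195/12.8800) = 1,313.75  (< 6,510, feasible at tier 1)
EOQ₂ = √(2×57,000×195/12.8408) = 1,315.75  (< 6,510 → use Q = 6,510 at tier-2 price)
TC(tier 1 (EOQ₁), Q≈1,313.7) = $5,260,921.06
TC(tier 2, Q≈6,510.0) = $5,271,544.18
Minimum at tier 1 (EOQ₁): $5,260,921.06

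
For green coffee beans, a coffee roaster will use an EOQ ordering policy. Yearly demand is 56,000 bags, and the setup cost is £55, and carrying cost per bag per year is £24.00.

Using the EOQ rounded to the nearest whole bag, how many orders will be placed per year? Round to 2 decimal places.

Optimal lot size Q* = (2 × 56,000 × £55 / £24)^½ ≈ 506.62 → Q = 507
N = D/Q = 56,000/507 ≈ 110.454 orders/yr

110.45 orders per year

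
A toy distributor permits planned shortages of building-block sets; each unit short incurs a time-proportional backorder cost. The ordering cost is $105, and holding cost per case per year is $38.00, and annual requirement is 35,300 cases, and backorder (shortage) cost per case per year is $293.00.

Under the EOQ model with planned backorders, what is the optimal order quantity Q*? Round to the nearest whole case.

469 cases

Basic EOQ = √(2·35,300·105/38) = 441.677
Backorder adjustment √((H+b)/b) = √((38+293)/293) = 1.0629
Q* = 441.677 × 1.0629 ≈ 469.45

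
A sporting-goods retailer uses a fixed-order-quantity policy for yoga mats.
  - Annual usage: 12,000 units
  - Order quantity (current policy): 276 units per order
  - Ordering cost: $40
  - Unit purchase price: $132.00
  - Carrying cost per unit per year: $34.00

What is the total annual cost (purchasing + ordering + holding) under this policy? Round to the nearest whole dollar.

Ordering: D/Q × S = 12,000/276 × $40 = $1,739.13
Holding:  Q/2 × H = 276/2 × $34 = $4,692.00
Purchase cost = D·C = 12,000 × 132 = $1,584,000.00
Total = $1,739.13 + $4,692.00 + $1,584,000.00 = $1,590,431.13

$1,590,431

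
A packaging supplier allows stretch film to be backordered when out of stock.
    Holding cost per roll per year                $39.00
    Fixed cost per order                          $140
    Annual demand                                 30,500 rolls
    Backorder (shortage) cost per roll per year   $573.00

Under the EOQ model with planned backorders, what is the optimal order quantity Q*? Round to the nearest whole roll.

484 rolls

Basic EOQ = √(2·30,500·140/39) = 467.947
Backorder adjustment √((H+b)/b) = √((39+573)/573) = 1.0335
Q* = 467.947 × 1.0335 ≈ 483.61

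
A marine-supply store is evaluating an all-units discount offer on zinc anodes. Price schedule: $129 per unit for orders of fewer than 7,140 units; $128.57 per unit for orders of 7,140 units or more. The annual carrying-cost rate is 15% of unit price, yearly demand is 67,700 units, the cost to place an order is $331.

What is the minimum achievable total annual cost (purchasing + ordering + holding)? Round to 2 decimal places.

H₁ = 15%×$129 = $19.3500;  H₂ = 15%×$128.57 = $19.2855
EOQ₁ = √(2×67,700×331/19.3500) = 1,521.89  (< 7,140, feasible at tier 1)
EOQ₂ = √(2×67,700×331/19.2855) = 1,524.43  (< 7,140 → use Q = 7,140 at tier-2 price)
TC(tier 1 (EOQ₁), Q≈1,521.9) = $8,762,748.54
TC(tier 2, Q≈7,140.0) = $8,776,176.71
Minimum at tier 1 (EOQ₁): $8,762,748.54

$8,762,748.54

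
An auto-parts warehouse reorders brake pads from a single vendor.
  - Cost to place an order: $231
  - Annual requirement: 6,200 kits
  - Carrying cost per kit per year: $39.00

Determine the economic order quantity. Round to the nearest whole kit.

Optimal lot size Q* = (2 × 6,200 × $231 / $39)^½ ≈ 271.01

271 kits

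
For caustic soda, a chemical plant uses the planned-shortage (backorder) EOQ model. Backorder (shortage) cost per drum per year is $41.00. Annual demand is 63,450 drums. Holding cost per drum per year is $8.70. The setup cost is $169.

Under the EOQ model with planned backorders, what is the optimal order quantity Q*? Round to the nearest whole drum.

1,729 drums

Q* = √(2DS/H) · √((H + b)/b)
   = √(2 × 63,450 × 169 / 8.7) · √((8.7 + 41) / 41)
   = 1,570.054 × 1.1010 ≈ 1,728.63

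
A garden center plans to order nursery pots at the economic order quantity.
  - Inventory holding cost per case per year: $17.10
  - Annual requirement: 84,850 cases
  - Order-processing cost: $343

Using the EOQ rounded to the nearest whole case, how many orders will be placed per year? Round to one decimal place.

EOQ = √(2DS/H) = √(2 × 84,850 × 343 / 17.1)
    = √(3,403,923.98) ≈ 1,844.97 → Q = 1,845
N = D/Q = 84,850/1,845 ≈ 45.989 orders/yr

46.0 orders per year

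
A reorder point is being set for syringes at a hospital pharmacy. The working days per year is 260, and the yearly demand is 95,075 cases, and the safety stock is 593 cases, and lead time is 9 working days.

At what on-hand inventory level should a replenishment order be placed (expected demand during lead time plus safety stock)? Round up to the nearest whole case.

Daily demand d = 95,075 / 260 = 365.673 cases/day
Demand during lead time = 365.673 × 9 = 3,291.06
Reorder point = 3,291.06 + 593 = 3,884.06 → round up

3,885 cases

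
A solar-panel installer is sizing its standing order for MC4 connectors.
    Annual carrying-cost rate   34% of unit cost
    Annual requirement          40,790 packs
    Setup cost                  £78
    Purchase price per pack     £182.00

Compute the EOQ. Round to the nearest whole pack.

321 packs

Holding cost per pack per year: H = 34% × £182 = £61.8800
Q* = √(2·D·S / H) = √(2·40,790·78 / 61.88) = √102,831.9 ≈ 320.67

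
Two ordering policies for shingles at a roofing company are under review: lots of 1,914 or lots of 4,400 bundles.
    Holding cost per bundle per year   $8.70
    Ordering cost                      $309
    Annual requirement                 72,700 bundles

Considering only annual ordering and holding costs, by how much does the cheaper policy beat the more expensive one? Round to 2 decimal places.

$4,182.79

For each Q, cost = (D/Q)·S + (Q/2)·H.
TC(1,914) = (72,700/1,914)×309 + (1,914/2)×8.7 = $20,062.73
TC(4,400) = (72,700/4,400)×309 + (4,400/2)×8.7 = $24,245.52
Lots of 1,914 are cheaper by $4,182.79.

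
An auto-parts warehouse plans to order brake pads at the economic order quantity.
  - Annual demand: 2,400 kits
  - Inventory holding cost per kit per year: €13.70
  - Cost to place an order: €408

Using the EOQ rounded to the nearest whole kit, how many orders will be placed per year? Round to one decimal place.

6.3 orders per year

Q* = √(2·D·S / H) = √(2·2,400·408 / 13.7) = √142,948.9 ≈ 378.09 → Q = 378
N = D/Q = 2,400/378 ≈ 6.349 orders/yr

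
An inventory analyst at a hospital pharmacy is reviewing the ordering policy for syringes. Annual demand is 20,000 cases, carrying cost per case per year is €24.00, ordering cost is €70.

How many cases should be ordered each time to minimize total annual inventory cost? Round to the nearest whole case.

Q* = √(2·D·S / H) = √(2·20,000·70 / 24) = √116,666.7 ≈ 341.57

342 cases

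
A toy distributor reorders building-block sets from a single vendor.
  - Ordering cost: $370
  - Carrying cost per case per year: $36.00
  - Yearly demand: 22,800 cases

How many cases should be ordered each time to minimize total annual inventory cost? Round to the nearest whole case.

2DS/H = 2·22,800·370/36 = 468,666.67
EOQ = √468,666.67 ≈ 684.59

685 cases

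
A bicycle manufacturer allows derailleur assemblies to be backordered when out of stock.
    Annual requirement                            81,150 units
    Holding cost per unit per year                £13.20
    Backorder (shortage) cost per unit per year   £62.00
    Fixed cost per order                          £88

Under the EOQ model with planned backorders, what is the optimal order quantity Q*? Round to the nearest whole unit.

Q* = √(2DS/H) · √((H + b)/b)
   = √(2 × 81,150 × 88 / 13.2) · √((13.2 + 62) / 62)
   = 1,040.192 × 1.1013 ≈ 1,145.58

1,146 units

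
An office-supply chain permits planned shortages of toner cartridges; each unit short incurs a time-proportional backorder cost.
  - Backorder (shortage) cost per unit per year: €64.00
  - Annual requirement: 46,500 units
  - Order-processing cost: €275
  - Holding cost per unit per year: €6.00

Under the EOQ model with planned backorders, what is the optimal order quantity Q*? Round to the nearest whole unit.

Q* = √(2DS/H) · √((H + b)/b)
   = √(2 × 46,500 × 275 / 6) · √((6 + 64) / 64)
   = 2,064.582 × 1.0458 ≈ 2,159.19

2,159 units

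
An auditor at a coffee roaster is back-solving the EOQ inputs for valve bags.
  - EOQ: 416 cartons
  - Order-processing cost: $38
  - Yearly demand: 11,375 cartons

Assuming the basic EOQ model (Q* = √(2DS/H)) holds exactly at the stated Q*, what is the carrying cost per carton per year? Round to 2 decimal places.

$5.00

From Q* = √(2DS/H) ⇒ Q*² = 2DS/H.
H = 2DS / Q² = 2 × 11,375 × 38 / 416² = 4.9955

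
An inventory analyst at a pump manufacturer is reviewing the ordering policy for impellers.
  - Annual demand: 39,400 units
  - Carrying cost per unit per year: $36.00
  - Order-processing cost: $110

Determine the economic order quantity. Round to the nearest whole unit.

491 units

2DS/H = 2·39,400·110/36 = 240,777.78
EOQ = √240,777.78 ≈ 490.69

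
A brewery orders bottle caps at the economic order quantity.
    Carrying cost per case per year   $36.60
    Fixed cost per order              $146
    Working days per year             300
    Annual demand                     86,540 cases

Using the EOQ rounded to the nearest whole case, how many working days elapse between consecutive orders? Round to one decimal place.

2.9 days

Q* = √(2·D·S / H) = √(2·86,540·146 / 36.6) = √690,428.4 ≈ 830.92 → Q = 831 cases
Cycle time = (working days × Q)/D = (300 × 831) / 86,540 = 2.881 days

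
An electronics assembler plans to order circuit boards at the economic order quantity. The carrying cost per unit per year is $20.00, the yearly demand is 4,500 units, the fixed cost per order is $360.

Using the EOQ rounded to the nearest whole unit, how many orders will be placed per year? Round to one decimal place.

11.2 orders per year

2DS/H = 2·4,500·360/20 = 162,000.00
EOQ = √162,000.00 ≈ 402.49 → Q = 402
Orders per year = D/Q = 4,500 / 402 = 11.194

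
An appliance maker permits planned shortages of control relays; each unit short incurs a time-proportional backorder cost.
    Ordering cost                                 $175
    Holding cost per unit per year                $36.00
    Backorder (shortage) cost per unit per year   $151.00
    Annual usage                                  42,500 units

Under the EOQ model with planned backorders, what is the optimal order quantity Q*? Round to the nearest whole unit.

Basic EOQ = √(2·42,500·175/36) = 642.802
Backorder adjustment √((H+b)/b) = √((36+151)/151) = 1.1128
Q* = 642.802 × 1.1128 ≈ 715.34

715 units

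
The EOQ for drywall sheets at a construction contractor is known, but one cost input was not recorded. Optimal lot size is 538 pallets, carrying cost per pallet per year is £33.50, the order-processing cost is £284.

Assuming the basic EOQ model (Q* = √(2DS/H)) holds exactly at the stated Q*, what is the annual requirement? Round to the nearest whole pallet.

From Q* = √(2DS/H) ⇒ Q*² = 2DS/H.
D = Q²H / (2S) = 538² × 33.5 / (2 × 284) = 17,071.08

17,071 pallets per year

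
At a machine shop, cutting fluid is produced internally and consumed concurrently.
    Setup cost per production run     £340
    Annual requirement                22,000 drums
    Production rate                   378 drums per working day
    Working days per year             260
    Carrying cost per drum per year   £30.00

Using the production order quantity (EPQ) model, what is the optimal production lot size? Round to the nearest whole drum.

d = 22,000/260 = 84.6154 drums/day;  effective holding cost H(1 − d/p) = 30·(1 − 84.6154/378) = 23.28449
Q* = √(2DS / H_eff) = √(2·22,000·340 / 23.28449) ≈ 801.55

802 drums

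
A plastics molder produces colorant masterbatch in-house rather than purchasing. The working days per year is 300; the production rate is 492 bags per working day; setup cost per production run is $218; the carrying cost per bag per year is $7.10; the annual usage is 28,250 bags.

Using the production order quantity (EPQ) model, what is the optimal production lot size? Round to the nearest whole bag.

Daily demand d = 28,250/300 = 94.167; p = 492; 1 − d/p = 0.80860
EPQ = √(2DS / (H(1 − d/p)))
    = √(2 × 28,250 × 218 / (7.1 × 0.80860)) ≈ 1,464.72

1,465 bags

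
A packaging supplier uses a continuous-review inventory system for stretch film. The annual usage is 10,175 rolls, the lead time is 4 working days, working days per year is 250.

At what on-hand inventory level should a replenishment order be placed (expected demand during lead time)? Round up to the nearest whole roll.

Daily demand d = 10,175 / 250 = 40.700 rolls/day
Demand during lead time = 40.700 × 4 = 162.80
Reorder point = 162.80 → round up

163 rolls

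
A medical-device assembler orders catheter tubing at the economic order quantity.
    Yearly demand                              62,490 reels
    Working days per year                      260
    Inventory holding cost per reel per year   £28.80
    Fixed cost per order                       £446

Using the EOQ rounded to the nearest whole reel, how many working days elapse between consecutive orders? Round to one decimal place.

EOQ = √(2DS/H) = √(2 × 62,490 × 446 / 28.8)
    = √(1,935,454.17) ≈ 1,391.21 → Q = 1,391 reels
T = Q/D × 260 days = 1,391/62,490 × 260 = 5.787 days

5.8 days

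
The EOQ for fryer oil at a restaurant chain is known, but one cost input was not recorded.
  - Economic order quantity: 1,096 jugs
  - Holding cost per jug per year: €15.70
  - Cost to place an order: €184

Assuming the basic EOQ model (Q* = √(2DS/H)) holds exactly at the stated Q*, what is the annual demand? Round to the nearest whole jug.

51,248 jugs per year

Since Q* = (2DS/H)^½, squaring gives Q*²·H = 2DS.
D = Q²H / (2S) = 1,096² × 15.7 / (2 × 184) = 51,247.53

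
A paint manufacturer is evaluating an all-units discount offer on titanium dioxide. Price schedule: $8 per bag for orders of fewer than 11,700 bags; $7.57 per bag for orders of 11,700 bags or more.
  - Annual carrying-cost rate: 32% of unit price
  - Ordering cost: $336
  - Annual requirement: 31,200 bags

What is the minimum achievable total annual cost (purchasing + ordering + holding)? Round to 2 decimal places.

$251,251.04

H₁ = 32%×$8 = $2.5600;  H₂ = 32%×$7.57 = $2.4224
EOQ₁ = √(2×31,200×336/2.5600) = 2,861.82  (< 11,700, feasible at tier 1)
EOQ₂ = √(2×31,200×336/2.4224) = 2,941.98  (< 11,700 → use Q = 11,700 at tier-2 price)
TC(tier 1 (EOQ₁), Q≈2,861.8) = $256,926.25
TC(tier 2, Q≈11,700.0) = $251,251.04
Minimum at tier 2: $251,251.04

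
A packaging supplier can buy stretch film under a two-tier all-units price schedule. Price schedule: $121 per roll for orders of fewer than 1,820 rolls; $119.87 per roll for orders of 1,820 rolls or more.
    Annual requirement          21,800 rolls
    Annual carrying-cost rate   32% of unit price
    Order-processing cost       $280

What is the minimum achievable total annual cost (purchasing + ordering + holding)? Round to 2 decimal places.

$2,651,425.99

H₁ = 32%×$121 = $38.7200;  H₂ = 32%×$119.87 = $38.3584
EOQ₁ = √(2×21,800×280/38.7200) = 561.51  (< 1,820, feasible at tier 1)
EOQ₂ = √(2×21,800×280/38.3584) = 564.15  (< 1,820 → use Q = 1,820 at tier-2 price)
TC(tier 1 (EOQ₁), Q≈561.5) = $2,659,541.52
TC(tier 2, Q≈1,820.0) = $2,651,425.99
Minimum at tier 2: $2,651,425.99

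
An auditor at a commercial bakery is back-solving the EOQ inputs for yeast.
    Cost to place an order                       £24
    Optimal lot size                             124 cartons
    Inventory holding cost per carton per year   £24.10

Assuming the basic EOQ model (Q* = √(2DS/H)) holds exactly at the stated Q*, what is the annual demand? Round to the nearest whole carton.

7,720 cartons per year

EOQ relation: Q² = 2DS/H, so rearrange for the unknown.
D = Q²H / (2S) = 124² × 24.1 / (2 × 24) = 7,720.03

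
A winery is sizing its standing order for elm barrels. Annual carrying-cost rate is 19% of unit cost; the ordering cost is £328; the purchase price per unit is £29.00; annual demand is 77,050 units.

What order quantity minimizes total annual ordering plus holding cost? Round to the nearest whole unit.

3,029 units

Carrying cost H = £29 × 19% = £5.5100/unit/yr
2DS/H = 2·77,050·328/5.51 = 9,173,284.94
EOQ = √9,173,284.94 ≈ 3,028.74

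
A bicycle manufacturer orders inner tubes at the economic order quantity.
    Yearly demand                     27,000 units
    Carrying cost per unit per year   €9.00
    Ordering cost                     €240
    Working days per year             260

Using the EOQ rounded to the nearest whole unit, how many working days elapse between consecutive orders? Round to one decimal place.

11.6 days

EOQ = √(2DS/H) = √(2 × 27,000 × 240 / 9)
    = √(1,440,000.00) ≈ 1,200.00 → Q = 1,200 units
Days between orders = 260 / (D/Q) = 260 / 22.500 ≈ 11.556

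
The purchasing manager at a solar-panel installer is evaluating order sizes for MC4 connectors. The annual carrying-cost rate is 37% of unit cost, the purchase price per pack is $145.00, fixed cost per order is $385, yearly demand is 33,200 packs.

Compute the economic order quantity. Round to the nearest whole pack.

H = i·C = 0.37 × $145 = $53.6500 per pack-year
EOQ = √(2DS/H) = √(2 × 33,200 × 385 / 53.65)
    = √(476,495.81) ≈ 690.29

690 packs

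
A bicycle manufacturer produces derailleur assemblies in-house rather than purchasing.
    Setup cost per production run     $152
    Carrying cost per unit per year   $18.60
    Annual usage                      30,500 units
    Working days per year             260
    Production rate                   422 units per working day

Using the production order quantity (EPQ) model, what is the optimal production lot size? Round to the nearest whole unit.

Daily demand d = 30,500/260 = 117.308; p = 422; 1 − d/p = 0.72202
EPQ = √(2DS / (H(1 − d/p)))
    = √(2 × 30,500 × 152 / (18.6 × 0.72202)) ≈ 830.91

831 units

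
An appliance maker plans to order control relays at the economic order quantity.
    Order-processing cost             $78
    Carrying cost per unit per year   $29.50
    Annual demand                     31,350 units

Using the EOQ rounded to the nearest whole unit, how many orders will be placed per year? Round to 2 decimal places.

Q* = √(2·D·S / H) = √(2·31,350·78 / 29.5) = √165,783.1 ≈ 407.16 → Q = 407
N = D/Q = 31,350/407 ≈ 77.027 orders/yr

77.03 orders per year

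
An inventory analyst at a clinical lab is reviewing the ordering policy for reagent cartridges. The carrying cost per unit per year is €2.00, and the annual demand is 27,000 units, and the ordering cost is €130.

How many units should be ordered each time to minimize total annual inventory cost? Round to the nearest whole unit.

Q* = √(2·D·S / H) = √(2·27,000·130 / 2) = √3,510,000.0 ≈ 1,873.50

1,873 units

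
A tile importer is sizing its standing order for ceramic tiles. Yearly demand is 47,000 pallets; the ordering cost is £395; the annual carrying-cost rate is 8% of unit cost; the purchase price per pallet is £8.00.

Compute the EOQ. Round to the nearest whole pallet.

Holding cost per pallet per year: H = 8% × £8 = £0.6400
Q* = √(2·D·S / H) = √(2·47,000·395 / 0.64) = √58,015,625.0 ≈ 7,616.80

7,617 pallets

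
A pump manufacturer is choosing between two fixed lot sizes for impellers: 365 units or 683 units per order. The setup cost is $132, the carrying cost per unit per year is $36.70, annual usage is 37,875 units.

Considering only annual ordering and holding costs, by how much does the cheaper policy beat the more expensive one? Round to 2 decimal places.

$542.05

TC(Q) = (D/Q)S + (Q/2)H
TC(365) = (37,875/365)×132 + (365/2)×36.7 = $20,395.01
TC(683) = (37,875/683)×132 + (683/2)×36.7 = $19,852.96
Cheaper: Q = 683.  Difference = $542.05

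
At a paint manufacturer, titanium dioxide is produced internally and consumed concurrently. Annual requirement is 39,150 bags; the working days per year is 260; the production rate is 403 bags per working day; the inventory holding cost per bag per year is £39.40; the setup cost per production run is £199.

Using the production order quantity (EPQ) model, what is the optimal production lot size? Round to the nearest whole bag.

d = 39,150/260 = 150.5769 bags/day;  effective holding cost H(1 − d/p) = 39.4·(1 − 150.5769/403) = 24.67858
Q* = √(2DS / H_eff) = √(2·39,150·199 / 24.67858) ≈ 794.60

795 bags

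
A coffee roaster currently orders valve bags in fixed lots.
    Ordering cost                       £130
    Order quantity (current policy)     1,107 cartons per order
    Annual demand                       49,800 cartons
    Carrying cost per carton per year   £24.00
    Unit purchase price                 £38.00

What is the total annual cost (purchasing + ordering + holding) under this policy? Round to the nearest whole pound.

£1,911,532

Annual ordering cost = (D/Q)·S = (49,800/1,107) × 130 = £5,848.24
Annual holding cost  = (Q/2)·H = (1,107/2) × 24 = £13,284.00
Purchase cost = D·C = 49,800 × 38 = £1,892,400.00
Total = £5,848.24 + £13,284.00 + £1,892,400.00 = £1,911,532.24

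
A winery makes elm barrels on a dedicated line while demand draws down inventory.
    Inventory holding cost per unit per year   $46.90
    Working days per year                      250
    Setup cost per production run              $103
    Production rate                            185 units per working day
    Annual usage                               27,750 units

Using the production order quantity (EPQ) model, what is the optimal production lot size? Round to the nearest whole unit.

552 units

d = 27,750/250 = 111.0000 units/day;  effective holding cost H(1 − d/p) = 46.9·(1 − 111.0000/185) = 18.76000
Q* = √(2DS / H_eff) = √(2·27,750·103 / 18.76000) ≈ 552.01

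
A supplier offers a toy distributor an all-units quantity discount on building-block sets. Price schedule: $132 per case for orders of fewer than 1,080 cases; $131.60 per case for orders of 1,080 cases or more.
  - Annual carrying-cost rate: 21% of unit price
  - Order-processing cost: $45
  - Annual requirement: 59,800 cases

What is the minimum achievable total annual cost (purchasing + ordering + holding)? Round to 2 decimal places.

H₁ = 21%×$132 = $27.7200;  H₂ = 21%×$131.60 = $27.6360
EOQ₁ = √(2×59,800×45/27.7200) = 440.63  (< 1,080, feasible at tier 1)
EOQ₂ = √(2×59,800×45/27.6360) = 441.30  (< 1,080 → use Q = 1,080 at tier-2 price)
TC(tier 1 (EOQ₁), Q≈440.6) = $7,905,814.30
TC(tier 2, Q≈1,080.0) = $7,887,095.11
Minimum at tier 2: $7,887,095.11

$7,887,095.11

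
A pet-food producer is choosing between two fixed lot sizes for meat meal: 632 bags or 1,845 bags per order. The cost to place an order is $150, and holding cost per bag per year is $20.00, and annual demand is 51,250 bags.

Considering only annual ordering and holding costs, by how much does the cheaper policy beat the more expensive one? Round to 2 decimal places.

$4,132.90

TC(Q) = (D/Q)S + (Q/2)H
TC(632) = (51,250/632)×150 + (632/2)×20 = $18,483.77
TC(1,845) = (51,250/1,845)×150 + (1,845/2)×20 = $22,616.67
|ΔTC| = |$18,483.77 − $22,616.67| = $4,132.90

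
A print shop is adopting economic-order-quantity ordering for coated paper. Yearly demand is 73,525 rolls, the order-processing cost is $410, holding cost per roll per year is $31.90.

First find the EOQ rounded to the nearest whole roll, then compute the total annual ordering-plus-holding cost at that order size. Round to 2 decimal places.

2DS/H = 2·73,525·410/31.9 = 1,889,984.33
EOQ = √1,889,984.33 ≈ 1,374.77 → Q = 1,375 rolls
Orders/yr = 73,525/1,375 = 53.473; ordering cost = 53.473 × $410 = $21,923.82
Average inventory = 1,375/2 = 687.5; holding cost = 687.5 × $31.9 = $21,931.25
Total = $21,923.82 + $21,931.25 = $43,855.07

$43,855.07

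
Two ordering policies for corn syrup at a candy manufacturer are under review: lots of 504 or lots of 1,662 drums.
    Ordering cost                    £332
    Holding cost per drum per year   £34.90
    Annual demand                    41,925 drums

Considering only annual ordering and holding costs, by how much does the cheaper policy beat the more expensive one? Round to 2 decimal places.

£964.75

Annual cost at Q: ordering D·S/Q plus holding Q·H/2.
TC(504) = (41,925/504)×332 + (504/2)×34.9 = £36,412.06
TC(1,662) = (41,925/1,662)×332 + (1,662/2)×34.9 = £37,376.81
Cheaper: Q = 504.  Difference = £964.75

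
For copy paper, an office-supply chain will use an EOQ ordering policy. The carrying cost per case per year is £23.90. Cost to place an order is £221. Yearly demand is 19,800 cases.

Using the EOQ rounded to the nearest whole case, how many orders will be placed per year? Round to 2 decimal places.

Q* = √(2·D·S / H) = √(2·19,800·221 / 23.9) = √366,175.7 ≈ 605.12 → Q = 605
Orders per year = D/Q = 19,800 / 605 = 32.727

32.73 orders per year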